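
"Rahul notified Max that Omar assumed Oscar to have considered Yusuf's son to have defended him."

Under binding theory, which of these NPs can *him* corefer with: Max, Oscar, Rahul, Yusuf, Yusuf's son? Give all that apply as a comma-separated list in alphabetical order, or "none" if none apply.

*him* is a pronoun; Principle B requires it to be free in its binding domain — the clause headed by 'defended'.
— Max: object of the matrix clause; c-commands the pronoun but lies outside its binding domain — allowed.
— Oscar: subject of the clause headed by 'considered'; c-commands the pronoun but lies outside its binding domain — allowed.
— Rahul: subject of the matrix clause; c-commands the pronoun but lies outside its binding domain — allowed.
— Yusuf: possessor inside the subject DP of the clause headed by 'defended'; does not c-command the pronoun — Principle B does not apply; allowed.
— Yusuf's son: subject of the clause headed by 'defended'; c-commands the pronoun within its binding domain — blocked (Principle B).

Max, Oscar, Rahul, Yusuf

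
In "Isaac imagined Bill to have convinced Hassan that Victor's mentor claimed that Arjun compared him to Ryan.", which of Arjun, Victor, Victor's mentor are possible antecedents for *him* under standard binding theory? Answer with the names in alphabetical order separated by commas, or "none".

Victor, Victor's mentor

*him* is a pronoun; Principle B requires it to be free in its binding domain — the clause headed by 'compared'.
— Arjun: subject of the clause headed by 'compared'; c-commands the pronoun within its binding domain — blocked (Principle B).
— Victor: possessor inside the subject DP of the clause headed by 'claimed'; does not c-command the pronoun — Principle B does not apply; allowed.
— Victor's mentor: subject of the clause headed by 'claimed'; c-commands the pronoun but lies outside its binding domain — allowed.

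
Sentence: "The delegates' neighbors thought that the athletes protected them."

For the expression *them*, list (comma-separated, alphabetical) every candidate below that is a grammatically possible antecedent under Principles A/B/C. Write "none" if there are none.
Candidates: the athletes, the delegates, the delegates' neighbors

*them* is a pronoun; Principle B requires it to be free in its binding domain — the clause headed by 'protected'.
— the athletes: subject of the clause headed by 'protected'; c-commands the pronoun within its binding domain — blocked (Principle B).
— the delegates: possessor inside the subject DP of the matrix clause; does not c-command the pronoun — Principle B does not apply; allowed.
— the delegates' neighbors: subject of the matrix clause; c-commands the pronoun but lies outside its binding domain — allowed.

the delegates, the delegates' neighbors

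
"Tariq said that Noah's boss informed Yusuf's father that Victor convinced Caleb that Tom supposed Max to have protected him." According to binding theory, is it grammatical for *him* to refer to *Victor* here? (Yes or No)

*Victor* is an R-expression; Principle C requires it to be free (not bound by any c-commanding expression).
— him: object of the clause headed by 'protected'; the pronoun does not c-command the R-expression — coreference allowed.

Yes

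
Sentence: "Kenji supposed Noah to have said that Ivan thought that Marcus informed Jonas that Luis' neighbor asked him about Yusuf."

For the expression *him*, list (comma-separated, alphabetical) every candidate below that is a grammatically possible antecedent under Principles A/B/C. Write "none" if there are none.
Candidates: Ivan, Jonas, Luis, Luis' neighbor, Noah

*him* is a pronoun; Principle B requires it to be free in its binding domain — the clause headed by 'asked'.
— Ivan: subject of the clause headed by 'thought'; c-commands the pronoun but lies outside its binding domain — allowed.
— Jonas: object of the clause headed by 'informed'; c-commands the pronoun but lies outside its binding domain — allowed.
— Luis: possessor inside the subject DP of the clause headed by 'asked'; does not c-command the pronoun — Principle B does not apply; allowed.
— Luis' neighbor: subject of the clause headed by 'asked'; c-commands the pronoun within its binding domain — blocked (Principle B).
— Noah: subject of the clause headed by 'said'; c-commands the pronoun but lies outside its binding domain — allowed.

Ivan, Jonas, Luis, Noah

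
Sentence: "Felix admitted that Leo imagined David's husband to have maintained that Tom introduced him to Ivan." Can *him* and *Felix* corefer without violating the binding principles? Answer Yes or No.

*Felix* is an R-expression; Principle C requires it to be free (not bound by any c-commanding expression).
— him: object of the clause headed by 'introduced'; the pronoun does not c-command the R-expression — coreference allowed.

Yes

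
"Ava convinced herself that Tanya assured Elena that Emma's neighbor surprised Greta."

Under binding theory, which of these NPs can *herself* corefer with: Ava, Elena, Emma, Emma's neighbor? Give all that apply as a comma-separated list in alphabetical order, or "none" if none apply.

Ava

*herself* is a reflexive; Principle A requires it to be bound within its binding domain — the matrix clause.
— Ava: subject of the matrix clause; c-commands the reflexive within its binding domain — allowed (Principle A).
— Elena: object of the clause headed by 'assured'; does not c-command the reflexive — cannot bind it (Principle A).
— Emma: possessor inside the subject DP of the clause headed by 'surprised'; does not c-command the reflexive — cannot bind it (Principle A).
— Emma's neighbor: subject of the clause headed by 'surprised'; does not c-command the reflexive — cannot bind it (Principle A).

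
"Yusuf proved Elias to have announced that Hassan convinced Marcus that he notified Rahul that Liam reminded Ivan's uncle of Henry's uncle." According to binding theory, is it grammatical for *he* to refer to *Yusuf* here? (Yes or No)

*Yusuf* is an R-expression; Principle C requires it to be free (not bound by any c-commanding expression).
— he: subject of the clause headed by 'notified'; the pronoun does not c-command the R-expression — coreference allowed.

Yes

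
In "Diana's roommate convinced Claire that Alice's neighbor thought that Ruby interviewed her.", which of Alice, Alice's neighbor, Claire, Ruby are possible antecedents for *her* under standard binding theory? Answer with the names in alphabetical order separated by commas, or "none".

*her* is a pronoun; Principle B requires it to be free in its binding domain — the clause headed by 'interviewed'.
— Alice: possessor inside the subject DP of the clause headed by 'thought'; does not c-command the pronoun — Principle B does not apply; allowed.
— Alice's neighbor: subject of the clause headed by 'thought'; c-commands the pronoun but lies outside its binding domain — allowed.
— Claire: object of the matrix clause; c-commands the pronoun but lies outside its binding domain — allowed.
— Ruby: subject of the clause headed by 'interviewed'; c-commands the pronoun within its binding domain — blocked (Principle B).

Alice, Alice's neighbor, Claire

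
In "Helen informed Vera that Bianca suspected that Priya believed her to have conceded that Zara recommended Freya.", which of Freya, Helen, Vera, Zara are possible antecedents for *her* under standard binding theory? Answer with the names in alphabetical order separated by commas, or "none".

Helen, Vera

*her* is a pronoun; Principle B requires it to be free in its binding domain — the clause headed by 'believed'.
— Freya: object of the clause headed by 'recommended'; is c-commanded by the pronoun; coreference would bind this R-expression — blocked (Principle C).
— Helen: subject of the matrix clause; c-commands the pronoun but lies outside its binding domain — allowed.
— Vera: object of the matrix clause; c-commands the pronoun but lies outside its binding domain — allowed.
— Zara: subject of the clause headed by 'recommended'; is c-commanded by the pronoun; coreference would bind this R-expression — blocked (Principle C).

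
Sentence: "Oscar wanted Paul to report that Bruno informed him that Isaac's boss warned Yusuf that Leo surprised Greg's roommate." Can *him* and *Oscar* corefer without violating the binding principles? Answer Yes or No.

*Oscar* is an R-expression; Principle C requires it to be free (not bound by any c-commanding expression).
— him: object of the clause headed by 'informed'; the pronoun does not c-command the R-expression — coreference allowed.

Yes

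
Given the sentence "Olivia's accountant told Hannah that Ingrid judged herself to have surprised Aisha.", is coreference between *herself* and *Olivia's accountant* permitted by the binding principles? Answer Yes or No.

No

*herself* is a reflexive; Principle A requires it to be bound within its binding domain — the clause headed by 'judged'.
— Olivia's accountant: subject of the matrix clause; c-commands the reflexive but lies outside its binding domain — cannot bind it (Principle A).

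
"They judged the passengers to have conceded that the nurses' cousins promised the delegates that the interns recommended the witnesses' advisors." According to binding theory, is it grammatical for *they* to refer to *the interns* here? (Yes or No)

*the interns* is an R-expression; Principle C requires it to be free (not bound by any c-commanding expression).
— they: subject of the matrix clause; the pronoun c-commands the R-expression — coreference blocked (Principle C).

No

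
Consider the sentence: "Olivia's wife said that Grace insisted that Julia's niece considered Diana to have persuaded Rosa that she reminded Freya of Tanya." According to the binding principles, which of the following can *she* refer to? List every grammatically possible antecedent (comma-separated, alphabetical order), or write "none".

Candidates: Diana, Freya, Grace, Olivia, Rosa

*she* is a pronoun; Principle B requires it to be free in its binding domain — the clause headed by 'reminded'.
— Diana: subject of the clause headed by 'persuaded'; c-commands the pronoun but lies outside its binding domain — allowed.
— Freya: object of the clause headed by 'reminded'; is c-commanded by the pronoun; coreference would bind this R-expression — blocked (Principle C).
— Grace: subject of the clause headed by 'insisted'; c-commands the pronoun but lies outside its binding domain — allowed.
— Olivia: possessor inside the subject DP of the matrix clause; does not c-command the pronoun — Principle B does not apply; allowed.
— Rosa: object of the clause headed by 'persuaded'; c-commands the pronoun but lies outside its binding domain — allowed.

Diana, Grace, Olivia, Rosa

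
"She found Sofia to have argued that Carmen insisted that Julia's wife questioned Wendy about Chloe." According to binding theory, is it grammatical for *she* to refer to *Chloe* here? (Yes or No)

*Chloe* is an R-expression; Principle C requires it to be free (not bound by any c-commanding expression).
— she: subject of the matrix clause; the pronoun c-commands the R-expression — coreference blocked (Principle C).

No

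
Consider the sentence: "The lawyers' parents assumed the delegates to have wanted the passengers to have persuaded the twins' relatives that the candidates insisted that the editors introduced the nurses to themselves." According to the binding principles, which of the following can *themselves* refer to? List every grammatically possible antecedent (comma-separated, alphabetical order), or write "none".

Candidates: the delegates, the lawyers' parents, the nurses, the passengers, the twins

*themselves* is a reflexive; Principle A requires it to be bound within its binding domain — the clause headed by 'introduced'.
— the delegates: subject of the clause headed by 'wanted'; c-commands the reflexive but lies outside its binding domain — cannot bind it (Principle A).
— the lawyers' parents: subject of the matrix clause; c-commands the reflexive but lies outside its binding domain — cannot bind it (Principle A).
— the nurses: object of the clause headed by 'introduced'; c-commands the reflexive within its binding domain — allowed (Principle A).
— the passengers: subject of the clause headed by 'persuaded'; c-commands the reflexive but lies outside its binding domain — cannot bind it (Principle A).
— the twins: possessor inside the object DP of the clause headed by 'persuaded'; does not c-command the reflexive — cannot bind it (Principle A).

the nurses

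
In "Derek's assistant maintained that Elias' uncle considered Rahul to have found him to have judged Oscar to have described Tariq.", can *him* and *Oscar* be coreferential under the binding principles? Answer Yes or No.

No

*Oscar* is an R-expression; Principle C requires it to be free (not bound by any c-commanding expression).
— him: subject of the clause headed by 'judged'; the pronoun c-commands the R-expression — coreference blocked (Principle C).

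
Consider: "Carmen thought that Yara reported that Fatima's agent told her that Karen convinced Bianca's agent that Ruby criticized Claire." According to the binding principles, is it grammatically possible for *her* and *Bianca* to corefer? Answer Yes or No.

*her* is a pronoun; Principle B requires it to be free in its binding domain — the clause headed by 'told'.
— Bianca: possessor inside the object DP of the clause headed by 'convinced'; is c-commanded by the pronoun; coreference would bind this R-expression — blocked (Principle C).

No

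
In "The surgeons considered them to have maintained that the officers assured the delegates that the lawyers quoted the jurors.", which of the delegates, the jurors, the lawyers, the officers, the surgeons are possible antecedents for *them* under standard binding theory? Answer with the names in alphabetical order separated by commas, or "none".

none

*them* is a pronoun; Principle B requires it to be free in its binding domain — the matrix clause.
— the delegates: object of the clause headed by 'assured'; is c-commanded by the pronoun; coreference would bind this R-expression — blocked (Principle C).
— the jurors: object of the clause headed by 'quoted'; is c-commanded by the pronoun; coreference would bind this R-expression — blocked (Principle C).
— the lawyers: subject of the clause headed by 'quoted'; is c-commanded by the pronoun; coreference would bind this R-expression — blocked (Principle C).
— the officers: subject of the clause headed by 'assured'; is c-commanded by the pronoun; coreference would bind this R-expression — blocked (Principle C).
— the surgeons: subject of the matrix clause; c-commands the pronoun within its binding domain — blocked (Principle B).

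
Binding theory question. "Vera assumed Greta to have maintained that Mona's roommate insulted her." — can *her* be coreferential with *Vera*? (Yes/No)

*her* is a pronoun; Principle B requires it to be free in its binding domain — the clause headed by 'insulted'.
— Vera: subject of the matrix clause; c-commands the pronoun but lies outside its binding domain — allowed.

Yes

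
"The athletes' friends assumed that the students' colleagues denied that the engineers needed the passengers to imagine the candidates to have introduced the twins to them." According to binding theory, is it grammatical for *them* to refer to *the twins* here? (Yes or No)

*the twins* is an R-expression; Principle C requires it to be free (not bound by any c-commanding expression).
— them: second object of the clause headed by 'introduced'; the R-expression locally c-commands the pronoun — coreference blocked (Principle B on the pronoun).

No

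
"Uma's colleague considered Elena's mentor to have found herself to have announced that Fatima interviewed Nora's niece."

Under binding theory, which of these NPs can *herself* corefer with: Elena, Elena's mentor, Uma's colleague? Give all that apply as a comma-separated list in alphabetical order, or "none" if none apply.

*herself* is a reflexive; Principle A requires it to be bound within its binding domain — the clause headed by 'found'.
— Elena: possessor inside the subject DP of the clause headed by 'found'; does not c-command the reflexive — cannot bind it (Principle A).
— Elena's mentor: subject of the clause headed by 'found'; c-commands the reflexive within its binding domain — allowed (Principle A).
— Uma's colleague: subject of the matrix clause; c-commands the reflexive but lies outside its binding domain — cannot bind it (Principle A).

Elena's mentor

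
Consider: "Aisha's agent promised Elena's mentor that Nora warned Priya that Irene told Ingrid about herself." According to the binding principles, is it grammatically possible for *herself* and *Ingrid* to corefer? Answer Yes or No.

*herself* is a reflexive; Principle A requires it to be bound within its binding domain — the clause headed by 'told'.
— Ingrid: object of the clause headed by 'told'; c-commands the reflexive within its binding domain — allowed (Principle A).

Yes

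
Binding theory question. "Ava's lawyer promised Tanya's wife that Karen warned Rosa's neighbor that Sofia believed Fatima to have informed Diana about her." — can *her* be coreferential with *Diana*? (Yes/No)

No

*her* is a pronoun; Principle B requires it to be free in its binding domain — the clause headed by 'informed'.
— Diana: object of the clause headed by 'informed'; c-commands the pronoun within its binding domain — blocked (Principle B).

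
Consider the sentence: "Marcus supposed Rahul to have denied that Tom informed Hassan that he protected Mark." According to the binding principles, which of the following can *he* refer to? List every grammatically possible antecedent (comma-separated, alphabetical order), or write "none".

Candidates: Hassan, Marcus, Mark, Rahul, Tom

Hassan, Marcus, Rahul, Tom

*he* is a pronoun; Principle B requires it to be free in its binding domain — the clause headed by 'protected'.
— Hassan: object of the clause headed by 'informed'; c-commands the pronoun but lies outside its binding domain — allowed.
— Marcus: subject of the matrix clause; c-commands the pronoun but lies outside its binding domain — allowed.
— Mark: object of the clause headed by 'protected'; is c-commanded by the pronoun; coreference would bind this R-expression — blocked (Principle C).
— Rahul: subject of the clause headed by 'denied'; c-commands the pronoun but lies outside its binding domain — allowed.
— Tom: subject of the clause headed by 'informed'; c-commands the pronoun but lies outside its binding domain — allowed.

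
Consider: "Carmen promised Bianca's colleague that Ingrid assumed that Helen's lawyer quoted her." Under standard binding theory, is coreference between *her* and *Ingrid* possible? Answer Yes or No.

Yes

*Ingrid* is an R-expression; Principle C requires it to be free (not bound by any c-commanding expression).
— her: object of the clause headed by 'quoted'; the pronoun does not c-command the R-expression — coreference allowed.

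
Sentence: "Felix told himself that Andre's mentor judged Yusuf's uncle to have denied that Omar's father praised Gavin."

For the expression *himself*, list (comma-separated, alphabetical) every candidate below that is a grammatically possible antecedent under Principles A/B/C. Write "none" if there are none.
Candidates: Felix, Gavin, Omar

*himself* is a reflexive; Principle A requires it to be bound within its binding domain — the matrix clause.
— Felix: subject of the matrix clause; c-commands the reflexive within its binding domain — allowed (Principle A).
— Gavin: object of the clause headed by 'praised'; does not c-command the reflexive — cannot bind it (Principle A).
— Omar: possessor inside the subject DP of the clause headed by 'praised'; does not c-command the reflexive — cannot bind it (Principle A).

Felix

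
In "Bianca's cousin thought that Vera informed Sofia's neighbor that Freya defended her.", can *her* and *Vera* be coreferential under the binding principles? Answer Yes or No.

Yes

*Vera* is an R-expression; Principle C requires it to be free (not bound by any c-commanding expression).
— her: object of the clause headed by 'defended'; the pronoun does not c-command the R-expression — coreference allowed.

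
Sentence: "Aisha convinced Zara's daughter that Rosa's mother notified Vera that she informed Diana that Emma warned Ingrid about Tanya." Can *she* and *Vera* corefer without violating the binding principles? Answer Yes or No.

*Vera* is an R-expression; Principle C requires it to be free (not bound by any c-commanding expression).
— she: subject of the clause headed by 'informed'; the pronoun does not c-command the R-expression — coreference allowed.

Yes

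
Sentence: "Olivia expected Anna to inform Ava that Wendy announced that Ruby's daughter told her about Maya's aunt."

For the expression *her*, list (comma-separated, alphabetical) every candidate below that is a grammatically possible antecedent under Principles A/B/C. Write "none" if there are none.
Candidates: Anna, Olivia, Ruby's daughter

Anna, Olivia

*her* is a pronoun; Principle B requires it to be free in its binding domain — the clause headed by 'told'.
— Anna: subject of the clause headed by 'inform'; c-commands the pronoun but lies outside its binding domain — allowed.
— Olivia: subject of the matrix clause; c-commands the pronoun but lies outside its binding domain — allowed.
— Ruby's daughter: subject of the clause headed by 'told'; c-commands the pronoun within its binding domain — blocked (Principle B).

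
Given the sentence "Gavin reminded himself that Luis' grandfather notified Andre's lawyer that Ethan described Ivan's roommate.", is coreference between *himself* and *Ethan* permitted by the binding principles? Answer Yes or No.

*himself* is a reflexive; Principle A requires it to be bound within its binding domain — the matrix clause.
— Ethan: subject of the clause headed by 'described'; does not c-command the reflexive — cannot bind it (Principle A).

No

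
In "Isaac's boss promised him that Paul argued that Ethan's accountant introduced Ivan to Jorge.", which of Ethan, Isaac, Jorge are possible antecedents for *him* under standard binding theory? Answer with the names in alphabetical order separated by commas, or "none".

*him* is a pronoun; Principle B requires it to be free in its binding domain — the matrix clause.
— Ethan: possessor inside the subject DP of the clause headed by 'introduced'; is c-commanded by the pronoun; coreference would bind this R-expression — blocked (Principle C).
— Isaac: possessor inside the subject DP of the matrix clause; does not c-command the pronoun — Principle B does not apply; allowed.
— Jorge: second object of the clause headed by 'introduced'; is c-commanded by the pronoun; coreference would bind this R-expression — blocked (Principle C).

Isaac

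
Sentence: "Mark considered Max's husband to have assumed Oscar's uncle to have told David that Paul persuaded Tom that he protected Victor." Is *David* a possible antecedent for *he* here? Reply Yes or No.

Yes

*he* is a pronoun; Principle B requires it to be free in its binding domain — the clause headed by 'protected'.
— David: object of the clause headed by 'told'; c-commands the pronoun but lies outside its binding domain — allowed.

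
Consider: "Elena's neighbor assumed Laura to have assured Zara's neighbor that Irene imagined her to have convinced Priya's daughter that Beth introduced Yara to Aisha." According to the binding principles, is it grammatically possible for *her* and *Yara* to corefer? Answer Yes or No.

*her* is a pronoun; Principle B requires it to be free in its binding domain — the clause headed by 'imagined'.
— Yara: object of the clause headed by 'introduced'; is c-commanded by the pronoun; coreference would bind this R-expression — blocked (Principle C).

No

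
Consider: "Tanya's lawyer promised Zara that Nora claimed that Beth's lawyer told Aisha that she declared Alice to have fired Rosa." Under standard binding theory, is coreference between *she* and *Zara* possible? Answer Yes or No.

Yes

*Zara* is an R-expression; Principle C requires it to be free (not bound by any c-commanding expression).
— she: subject of the clause headed by 'declared'; the pronoun does not c-command the R-expression — coreference allowed.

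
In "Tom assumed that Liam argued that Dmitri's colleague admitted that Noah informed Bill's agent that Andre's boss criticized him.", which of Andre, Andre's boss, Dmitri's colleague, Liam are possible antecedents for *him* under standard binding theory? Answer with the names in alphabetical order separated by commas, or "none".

Andre, Dmitri's colleague, Liam

*him* is a pronoun; Principle B requires it to be free in its binding domain — the clause headed by 'criticized'.
— Andre: possessor inside the subject DP of the clause headed by 'criticized'; does not c-command the pronoun — Principle B does not apply; allowed.
— Andre's boss: subject of the clause headed by 'criticized'; c-commands the pronoun within its binding domain — blocked (Principle B).
— Dmitri's colleague: subject of the clause headed by 'admitted'; c-commands the pronoun but lies outside its binding domain — allowed.
— Liam: subject of the clause headed by 'argued'; c-commands the pronoun but lies outside its binding domain — allowed.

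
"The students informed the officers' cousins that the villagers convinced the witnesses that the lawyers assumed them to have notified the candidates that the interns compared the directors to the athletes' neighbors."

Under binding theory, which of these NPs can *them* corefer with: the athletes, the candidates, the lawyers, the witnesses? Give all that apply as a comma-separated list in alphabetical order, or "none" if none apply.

the witnesses

*them* is a pronoun; Principle B requires it to be free in its binding domain — the clause headed by 'assumed'.
— the athletes: possessor inside the second object DP of the clause headed by 'compared'; is c-commanded by the pronoun; coreference would bind this R-expression — blocked (Principle C).
— the candidates: object of the clause headed by 'notified'; is c-commanded by the pronoun; coreference would bind this R-expression — blocked (Principle C).
— the lawyers: subject of the clause headed by 'assumed'; c-commands the pronoun within its binding domain — blocked (Principle B).
— the witnesses: object of the clause headed by 'convinced'; c-commands the pronoun but lies outside its binding domain — allowed.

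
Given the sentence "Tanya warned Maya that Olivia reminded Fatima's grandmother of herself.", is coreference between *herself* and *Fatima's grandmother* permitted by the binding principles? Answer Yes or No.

Yes

*herself* is a reflexive; Principle A requires it to be bound within its binding domain — the clause headed by 'reminded'.
— Fatima's grandmother: object of the clause headed by 'reminded'; c-commands the reflexive within its binding domain — allowed (Principle A).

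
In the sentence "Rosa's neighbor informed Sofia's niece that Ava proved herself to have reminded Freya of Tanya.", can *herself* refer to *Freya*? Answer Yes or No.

*herself* is a reflexive; Principle A requires it to be bound within its binding domain — the clause headed by 'proved'.
— Freya: object of the clause headed by 'reminded'; does not c-command the reflexive — cannot bind it (Principle A).

No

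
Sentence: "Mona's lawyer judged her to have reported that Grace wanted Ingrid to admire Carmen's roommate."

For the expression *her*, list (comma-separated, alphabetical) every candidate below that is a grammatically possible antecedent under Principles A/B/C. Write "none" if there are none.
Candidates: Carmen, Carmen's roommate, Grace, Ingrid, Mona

*her* is a pronoun; Principle B requires it to be free in its binding domain — the matrix clause.
— Carmen: possessor inside the object DP of the clause headed by 'admire'; is c-commanded by the pronoun; coreference would bind this R-expression — blocked (Principle C).
— Carmen's roommate: object of the clause headed by 'admire'; is c-commanded by the pronoun; coreference would bind this R-expression — blocked (Principle C).
— Grace: subject of the clause headed by 'wanted'; is c-commanded by the pronoun; coreference would bind this R-expression — blocked (Principle C).
— Ingrid: subject of the clause headed by 'admire'; is c-commanded by the pronoun; coreference would bind this R-expression — blocked (Principle C).
— Mona: possessor inside the subject DP of the matrix clause; does not c-command the pronoun — Principle B does not apply; allowed.

Mona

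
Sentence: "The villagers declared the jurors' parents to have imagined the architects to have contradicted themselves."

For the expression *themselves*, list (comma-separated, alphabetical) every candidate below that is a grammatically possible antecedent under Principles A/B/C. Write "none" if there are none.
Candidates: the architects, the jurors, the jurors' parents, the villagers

*themselves* is a reflexive; Principle A requires it to be bound within its binding domain — the clause headed by 'contradicted'.
— the architects: subject of the clause headed by 'contradicted'; c-commands the reflexive within its binding domain — allowed (Principle A).
— the jurors: possessor inside the subject DP of the clause headed by 'imagined'; does not c-command the reflexive — cannot bind it (Principle A).
— the jurors' parents: subject of the clause headed by 'imagined'; c-commands the reflexive but lies outside its binding domain — cannot bind it (Principle A).
— the villagers: subject of the matrix clause; c-commands the reflexive but lies outside its binding domain — cannot bind it (Principle A).

the architects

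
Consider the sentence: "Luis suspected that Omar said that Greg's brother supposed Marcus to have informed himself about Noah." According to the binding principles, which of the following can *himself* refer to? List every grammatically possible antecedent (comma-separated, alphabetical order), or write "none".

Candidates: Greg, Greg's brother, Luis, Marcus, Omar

Marcus

*himself* is a reflexive; Principle A requires it to be bound within its binding domain — the clause headed by 'informed'.
— Greg: possessor inside the subject DP of the clause headed by 'supposed'; does not c-command the reflexive — cannot bind it (Principle A).
— Greg's brother: subject of the clause headed by 'supposed'; c-commands the reflexive but lies outside its binding domain — cannot bind it (Principle A).
— Luis: subject of the matrix clause; c-commands the reflexive but lies outside its binding domain — cannot bind it (Principle A).
— Marcus: subject of the clause headed by 'informed'; c-commands the reflexive within its binding domain — allowed (Principle A).
— Omar: subject of the clause headed by 'said'; c-commands the reflexive but lies outside its binding domain — cannot bind it (Principle A).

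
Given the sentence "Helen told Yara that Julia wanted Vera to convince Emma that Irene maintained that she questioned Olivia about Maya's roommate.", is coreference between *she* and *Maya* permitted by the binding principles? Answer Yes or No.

No

*she* is a pronoun; Principle B requires it to be free in its binding domain — the clause headed by 'questioned'.
— Maya: possessor inside the second object DP of the clause headed by 'questioned'; is c-commanded by the pronoun; coreference would bind this R-expression — blocked (Principle C).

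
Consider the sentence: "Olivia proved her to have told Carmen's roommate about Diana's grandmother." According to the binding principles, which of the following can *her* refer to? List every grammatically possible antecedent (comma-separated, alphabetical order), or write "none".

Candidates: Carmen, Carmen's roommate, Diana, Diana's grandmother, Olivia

none

*her* is a pronoun; Principle B requires it to be free in its binding domain — the matrix clause.
— Carmen: possessor inside the object DP of the clause headed by 'told'; is c-commanded by the pronoun; coreference would bind this R-expression — blocked (Principle C).
— Carmen's roommate: object of the clause headed by 'told'; is c-commanded by the pronoun; coreference would bind this R-expression — blocked (Principle C).
— Diana: possessor inside the second object DP of the clause headed by 'told'; is c-commanded by the pronoun; coreference would bind this R-expression — blocked (Principle C).
— Diana's grandmother: second object of the clause headed by 'told'; is c-commanded by the pronoun; coreference would bind this R-expression — blocked (Principle C).
— Olivia: subject of the matrix clause; c-commands the pronoun within its binding domain — blocked (Principle B).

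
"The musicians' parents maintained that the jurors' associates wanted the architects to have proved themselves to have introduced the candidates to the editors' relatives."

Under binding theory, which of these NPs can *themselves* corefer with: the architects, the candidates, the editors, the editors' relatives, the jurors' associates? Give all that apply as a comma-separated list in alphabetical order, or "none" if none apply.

*themselves* is a reflexive; Principle A requires it to be bound within its binding domain — the clause headed by 'proved'.
— the architects: subject of the clause headed by 'proved'; c-commands the reflexive within its binding domain — allowed (Principle A).
— the candidates: object of the clause headed by 'introduced'; does not c-command the reflexive — cannot bind it (Principle A).
— the editors: possessor inside the second object DP of the clause headed by 'introduced'; does not c-command the reflexive — cannot bind it (Principle A).
— the editors' relatives: second object of the clause headed by 'introduced'; does not c-command the reflexive — cannot bind it (Principle A).
— the jurors' associates: subject of the clause headed by 'wanted'; c-commands the reflexive but lies outside its binding domain — cannot bind it (Principle A).

the architects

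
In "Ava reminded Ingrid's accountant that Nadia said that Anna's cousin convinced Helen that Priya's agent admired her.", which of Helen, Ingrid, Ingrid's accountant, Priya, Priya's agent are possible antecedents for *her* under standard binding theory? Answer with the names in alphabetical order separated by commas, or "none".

*her* is a pronoun; Principle B requires it to be free in its binding domain — the clause headed by 'admired'.
— Helen: object of the clause headed by 'convinced'; c-commands the pronoun but lies outside its binding domain — allowed.
— Ingrid: possessor inside the object DP of the matrix clause; does not c-command the pronoun — Principle B does not apply; allowed.
— Ingrid's accountant: object of the matrix clause; c-commands the pronoun but lies outside its binding domain — allowed.
— Priya: possessor inside the subject DP of the clause headed by 'admired'; does not c-command the pronoun — Principle B does not apply; allowed.
— Priya's agent: subject of the clause headed by 'admired'; c-commands the pronoun within its binding domain — blocked (Principle B).

Helen, Ingrid, Ingrid's accountant, Priya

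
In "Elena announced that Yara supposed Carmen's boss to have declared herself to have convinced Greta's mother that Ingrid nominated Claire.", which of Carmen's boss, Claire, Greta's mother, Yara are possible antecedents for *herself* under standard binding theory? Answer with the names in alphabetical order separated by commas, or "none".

Carmen's boss

*herself* is a reflexive; Principle A requires it to be bound within its binding domain — the clause headed by 'declared'.
— Carmen's boss: subject of the clause headed by 'declared'; c-commands the reflexive within its binding domain — allowed (Principle A).
— Claire: object of the clause headed by 'nominated'; does not c-command the reflexive — cannot bind it (Principle A).
— Greta's mother: object of the clause headed by 'convinced'; does not c-command the reflexive — cannot bind it (Principle A).
— Yara: subject of the clause headed by 'supposed'; c-commands the reflexive but lies outside its binding domain — cannot bind it (Principle A).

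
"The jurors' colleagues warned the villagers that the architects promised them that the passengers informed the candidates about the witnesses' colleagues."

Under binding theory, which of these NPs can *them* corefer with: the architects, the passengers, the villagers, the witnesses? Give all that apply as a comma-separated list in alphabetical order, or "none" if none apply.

the villagers

*them* is a pronoun; Principle B requires it to be free in its binding domain — the clause headed by 'promised'.
— the architects: subject of the clause headed by 'promised'; c-commands the pronoun within its binding domain — blocked (Principle B).
— the passengers: subject of the clause headed by 'informed'; is c-commanded by the pronoun; coreference would bind this R-expression — blocked (Principle C).
— the villagers: object of the matrix clause; c-commands the pronoun but lies outside its binding domain — allowed.
— the witnesses: possessor inside the second object DP of the clause headed by 'informed'; is c-commanded by the pronoun; coreference would bind this R-expression — blocked (Principle C).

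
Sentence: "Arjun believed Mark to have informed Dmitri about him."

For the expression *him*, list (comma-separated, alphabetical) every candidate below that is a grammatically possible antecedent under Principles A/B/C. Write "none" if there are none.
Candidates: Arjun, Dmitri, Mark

*him* is a pronoun; Principle B requires it to be free in its binding domain — the clause headed by 'informed'.
— Arjun: subject of the matrix clause; c-commands the pronoun but lies outside its binding domain — allowed.
— Dmitri: object of the clause headed by 'informed'; c-commands the pronoun within its binding domain — blocked (Principle B).
— Mark: subject of the clause headed by 'informed'; c-commands the pronoun within its binding domain — blocked (Principle B).

Arjun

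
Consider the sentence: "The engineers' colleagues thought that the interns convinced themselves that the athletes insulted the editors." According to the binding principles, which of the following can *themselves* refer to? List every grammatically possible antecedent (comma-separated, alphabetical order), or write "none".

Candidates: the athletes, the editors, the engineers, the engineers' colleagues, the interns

the interns

*themselves* is a reflexive; Principle A requires it to be bound within its binding domain — the clause headed by 'convinced'.
— the athletes: subject of the clause headed by 'insulted'; does not c-command the reflexive — cannot bind it (Principle A).
— the editors: object of the clause headed by 'insulted'; does not c-command the reflexive — cannot bind it (Principle A).
— the engineers: possessor inside the subject DP of the matrix clause; does not c-command the reflexive — cannot bind it (Principle A).
— the engineers' colleagues: subject of the matrix clause; c-commands the reflexive but lies outside its binding domain — cannot bind it (Principle A).
— the interns: subject of the clause headed by 'convinced'; c-commands the reflexive within its binding domain — allowed (Principle A).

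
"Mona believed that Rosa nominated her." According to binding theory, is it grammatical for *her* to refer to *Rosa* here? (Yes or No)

No

*Rosa* is an R-expression; Principle C requires it to be free (not bound by any c-commanding expression).
— her: object of the clause headed by 'nominated'; the R-expression locally c-commands the pronoun — coreference blocked (Principle B on the pronoun).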